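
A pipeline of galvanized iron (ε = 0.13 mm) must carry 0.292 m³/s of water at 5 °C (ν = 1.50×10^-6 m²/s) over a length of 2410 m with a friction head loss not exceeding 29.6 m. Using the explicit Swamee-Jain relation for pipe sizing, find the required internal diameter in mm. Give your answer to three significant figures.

Swamee-Jain (Type III): D = 0.66·[ε^1.25·(LQ²/(gh_f))^4.75 + ν·Q^9.4·(L/(gh_f))^5.2]^0.04
LQ²/(gh_f) = 0.7077; L/(gh_f) = 8.300
Term 1 = ε^1.25·(…)^4.75 = 2.69×10^-6; Term 2 = ν·Q^9.4·(…)^5.2 = 8.51×10^-7
D = 0.66·(2.69×10^-6 + 8.51×10^-7)^0.04 = 0.3995 m = 399 mm
Check: V = 2.33 m/s, Re = 6.20×10^5, f = 0.01635, h_f = 27.3 m ≈ 29.6 m ✓

D ≈ 399 mm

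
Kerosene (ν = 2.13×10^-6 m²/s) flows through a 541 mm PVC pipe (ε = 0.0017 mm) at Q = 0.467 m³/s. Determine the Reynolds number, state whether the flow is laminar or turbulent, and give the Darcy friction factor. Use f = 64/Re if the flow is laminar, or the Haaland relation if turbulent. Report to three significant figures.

V = 4Q/(πD²) = 2.032 m/s
Re = VD/ν = 2.032·0.541/2.13×10^-6 = 5.16×10^5
Re > 4000 → turbulent; ε/D = 3.14×10^-6
Haaland: f = 0.01302

Re ≈ 5.16×10^5; turbulent; f ≈ 0.0130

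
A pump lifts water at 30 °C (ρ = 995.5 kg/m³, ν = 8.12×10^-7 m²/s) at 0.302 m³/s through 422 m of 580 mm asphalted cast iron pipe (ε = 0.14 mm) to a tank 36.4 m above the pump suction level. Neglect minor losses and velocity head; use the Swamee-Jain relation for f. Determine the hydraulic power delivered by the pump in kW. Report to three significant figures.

P_hyd ≈ 110 kW

V = 4Q/(πD²) = 1.143 m/s; Re = 8.16×10^5; ε/D = 2.41×10^-4; f = 0.01537
h_f = f(L/D)V²/2g = 0.7447 m
Total head H = z + h_f = 36.4 + 0.7447 = 37.14 m
P_hyd = ρgQH = 995.5·9.81·0.302·37.14 = 109.6 kW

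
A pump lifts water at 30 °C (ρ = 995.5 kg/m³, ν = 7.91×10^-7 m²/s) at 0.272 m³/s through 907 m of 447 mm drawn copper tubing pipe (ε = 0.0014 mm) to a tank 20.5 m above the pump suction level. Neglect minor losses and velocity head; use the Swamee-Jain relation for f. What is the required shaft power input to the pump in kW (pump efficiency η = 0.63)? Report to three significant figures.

V = 4Q/(πD²) = 1.733 m/s; Re = 9.79×10^5; ε/D = 3.13×10^-6; f = 0.01173
h_f = f(L/D)V²/2g = 3.643 m
Total head H = z + h_f = 20.5 + 3.643 = 24.14 m
P_hyd = ρgQH = 995.5·9.81·0.272·24.14 = 64.13 kW
P_shaft = P_hyd/η = 64.13/0.63 = 101.8 kW

P_shaft ≈ 102 kW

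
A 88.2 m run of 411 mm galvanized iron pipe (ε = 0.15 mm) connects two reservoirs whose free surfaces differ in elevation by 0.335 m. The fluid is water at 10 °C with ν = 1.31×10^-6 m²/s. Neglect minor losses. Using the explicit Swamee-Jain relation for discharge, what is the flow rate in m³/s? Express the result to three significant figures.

Q ≈ 0.178 m³/s

Swamee-Jain (Type II): Q = -0.965·√(gD⁵h_f/L)·ln[ε/(3.7D) + √(3.17ν²L/(gD³h_f))]
√(gD⁵h_f/L) = √(9.81·0.411⁵·0.335/88.2) = 0.02090
ε/(3.7D) = 9.86×10^-5; √(3.17ν²L/(gD³h_f)) = 4.59×10^-5
Q = -0.965·0.02090·ln(1.445×10^-4) = 0.1784 m³/s
Check: V = 1.34 m/s, Re = 4.22×10^5, f = 0.01705, h_f = 0.337 m ≈ 0.335 m ✓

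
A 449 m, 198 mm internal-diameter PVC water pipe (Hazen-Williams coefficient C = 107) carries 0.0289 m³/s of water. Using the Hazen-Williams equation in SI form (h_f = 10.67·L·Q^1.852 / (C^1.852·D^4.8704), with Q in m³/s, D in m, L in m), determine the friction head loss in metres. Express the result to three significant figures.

h_f = 10.67·449·0.0289^1.852 / (107^1.852·0.198^4.8704) = 3.141 m

h_f ≈ 3.14 m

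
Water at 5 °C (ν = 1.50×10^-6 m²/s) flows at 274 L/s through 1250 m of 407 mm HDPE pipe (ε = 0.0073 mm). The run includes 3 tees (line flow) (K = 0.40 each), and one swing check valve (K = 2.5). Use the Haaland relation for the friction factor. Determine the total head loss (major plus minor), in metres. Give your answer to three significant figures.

H_L ≈ 9.85 m

V = 4Q/(πD²) = 2.106 m/s; V²/2g = 0.2261 m
Re = 5.71×10^5, ε/D = 1.79×10^-5 → f = 0.01299 (Haaland)
Major: h_f = f(L/D)·V²/2g = 0.01299·3071·0.2261 = 9.017 m
Minor: ΣK = 3.70; h_m = ΣK·V²/2g = 0.8365 m
Total H_L = 9.017 + 0.8365 = 9.854 m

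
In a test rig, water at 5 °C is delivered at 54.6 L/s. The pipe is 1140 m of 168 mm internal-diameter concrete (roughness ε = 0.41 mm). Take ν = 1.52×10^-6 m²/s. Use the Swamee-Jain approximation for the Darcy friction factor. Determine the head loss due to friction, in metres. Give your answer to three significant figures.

h_f ≈ 53.4 m

V = 4Q/(πD²) = 4·0.0546/(π·0.168²) = 2.463 m/s
Re = VD/ν = 2.463·0.168/1.52×10^-6 = 2.72×10^5 → turbulent
ε/D = 0.41/168 = 0.00244
Swamee-Jain: f = 0.02544
h_f = f(L/D)V²/(2g) = 0.02544·(1140/0.168)·2.463²/(2·9.81) = 53.38 m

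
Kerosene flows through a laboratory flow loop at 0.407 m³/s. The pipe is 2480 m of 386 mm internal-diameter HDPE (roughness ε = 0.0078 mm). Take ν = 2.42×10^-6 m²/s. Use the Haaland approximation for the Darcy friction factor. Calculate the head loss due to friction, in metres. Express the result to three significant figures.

V = 4Q/(πD²) = 4·0.407/(π·0.386²) = 3.478 m/s
Re = VD/ν = 3.478·0.386/2.42×10^-6 = 5.55×10^5 → turbulent
ε/D = 0.0078/386 = 2.02×10^-5
Haaland: f = 0.01308
h_f = f(L/D)V²/(2g) = 0.01308·(2480/0.386)·3.478²/(2·9.81) = 51.81 m

h_f ≈ 51.8 m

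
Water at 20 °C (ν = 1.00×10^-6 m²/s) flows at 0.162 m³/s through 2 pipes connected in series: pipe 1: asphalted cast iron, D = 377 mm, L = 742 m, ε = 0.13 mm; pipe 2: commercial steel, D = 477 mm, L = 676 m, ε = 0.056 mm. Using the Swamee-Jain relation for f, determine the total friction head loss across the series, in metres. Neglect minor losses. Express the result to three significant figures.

H ≈ 4.40 m

Pipe 1: V = 1.451 m/s, Re = 5.47×10^5, ε/D = 3.45×10^-4, f = 0.01663, h_1 = f(L/D)V²/2g = 3.513 m
Pipe 2: V = 0.9065 m/s, Re = 4.32×10^5, ε/D = 1.17×10^-4, f = 0.01491, h_2 = f(L/D)V²/2g = 0.8849 m
Series → Q common, losses add: H = Σh = 4.398 m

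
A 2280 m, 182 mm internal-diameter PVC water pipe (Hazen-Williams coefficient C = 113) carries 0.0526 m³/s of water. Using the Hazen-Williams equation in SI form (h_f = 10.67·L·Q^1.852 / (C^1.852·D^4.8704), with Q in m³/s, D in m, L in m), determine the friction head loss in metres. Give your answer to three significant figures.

h_f ≈ 65.9 m

h_f = 10.67·2280·0.0526^1.852 / (113^1.852·0.182^4.8704) = 65.89 m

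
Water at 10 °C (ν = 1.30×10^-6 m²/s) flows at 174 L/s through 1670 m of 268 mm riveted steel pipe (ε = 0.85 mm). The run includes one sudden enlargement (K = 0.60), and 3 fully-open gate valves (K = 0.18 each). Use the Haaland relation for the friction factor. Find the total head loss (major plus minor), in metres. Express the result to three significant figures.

H_L ≈ 81.6 m

V = 4Q/(πD²) = 3.085 m/s; V²/2g = 0.4849 m
Re = 6.36×10^5, ε/D = 0.00317 → f = 0.02682 (Haaland)
Major: h_f = f(L/D)·V²/2g = 0.02682·6231·0.4849 = 81.04 m
Minor: ΣK = 1.14; h_m = ΣK·V²/2g = 0.5528 m
Total H_L = 81.04 + 0.5528 = 81.59 m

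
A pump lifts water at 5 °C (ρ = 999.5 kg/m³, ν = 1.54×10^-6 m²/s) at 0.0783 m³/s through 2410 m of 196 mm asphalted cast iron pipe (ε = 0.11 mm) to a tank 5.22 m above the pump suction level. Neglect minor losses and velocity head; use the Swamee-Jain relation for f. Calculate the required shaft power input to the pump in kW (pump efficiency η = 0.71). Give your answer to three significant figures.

P_shaft ≈ 90.3 kW

V = 4Q/(πD²) = 2.595 m/s; Re = 3.30×10^5; ε/D = 5.61×10^-4; f = 0.01856
h_f = f(L/D)V²/2g = 78.33 m
Total head H = z + h_f = 5.22 + 78.33 = 83.55 m
P_hyd = ρgQH = 999.5·9.81·0.0783·83.55 = 64.14 kW
P_shaft = P_hyd/η = 64.14/0.71 = 90.34 kW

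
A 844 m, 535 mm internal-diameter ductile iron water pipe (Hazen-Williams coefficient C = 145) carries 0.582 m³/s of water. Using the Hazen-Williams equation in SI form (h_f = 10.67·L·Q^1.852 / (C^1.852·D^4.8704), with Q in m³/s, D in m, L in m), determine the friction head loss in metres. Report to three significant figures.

h_f ≈ 6.91 m

h_f = 10.67·844·0.582^1.852 / (145^1.852·0.535^4.8704) = 6.907 m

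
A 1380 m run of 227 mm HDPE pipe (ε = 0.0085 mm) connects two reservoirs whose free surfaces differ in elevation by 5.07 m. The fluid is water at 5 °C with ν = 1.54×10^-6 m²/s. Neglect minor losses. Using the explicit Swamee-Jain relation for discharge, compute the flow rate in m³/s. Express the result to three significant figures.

Swamee-Jain (Type II): Q = -0.965·√(gD⁵h_f/L)·ln[ε/(3.7D) + √(3.17ν²L/(gD³h_f))]
√(gD⁵h_f/L) = √(9.81·0.227⁵·5.07/1380) = 0.004661
ε/(3.7D) = 1.01×10^-5; √(3.17ν²L/(gD³h_f)) = 1.34×10^-4
Q = -0.965·0.004661·ln(1.437×10^-4) = 0.03980 m³/s
Check: V = 0.983 m/s, Re = 1.45×10^5, f = 0.01683, h_f = 5.04 m ≈ 5.07 m ✓

Q ≈ 0.0398 m³/s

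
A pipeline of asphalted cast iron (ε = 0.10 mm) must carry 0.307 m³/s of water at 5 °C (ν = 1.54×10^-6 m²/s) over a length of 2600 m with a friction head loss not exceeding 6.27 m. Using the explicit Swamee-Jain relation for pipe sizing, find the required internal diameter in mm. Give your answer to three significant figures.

Swamee-Jain (Type III): D = 0.66·[ε^1.25·(LQ²/(gh_f))^4.75 + ν·Q^9.4·(L/(gh_f))^5.2]^0.04
LQ²/(gh_f) = 3.984; L/(gh_f) = 42.27
Term 1 = ε^1.25·(…)^4.75 = 0.00710; Term 2 = ν·Q^9.4·(…)^5.2 = 0.00664
D = 0.66·(0.00710 + 0.00664)^0.04 = 0.5560 m = 556 mm
Check: V = 1.26 m/s, Re = 4.57×10^5, f = 0.01545, h_f = 5.89 m ≈ 6.27 m ✓

D ≈ 556 mm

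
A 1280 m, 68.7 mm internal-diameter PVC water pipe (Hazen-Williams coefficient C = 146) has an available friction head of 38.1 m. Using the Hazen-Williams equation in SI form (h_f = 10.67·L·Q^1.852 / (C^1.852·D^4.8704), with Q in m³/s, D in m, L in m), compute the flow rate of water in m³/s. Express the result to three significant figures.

Rearranging: Q = [h_f·C^1.852·D^4.8704 / (10.67·L)]^(1/1.852)
Q = [38.1·146^1.852·0.0687^4.8704 / (10.67·1280)]^0.540 = 0.005327 m³/s

Q ≈ 0.00533 m³/s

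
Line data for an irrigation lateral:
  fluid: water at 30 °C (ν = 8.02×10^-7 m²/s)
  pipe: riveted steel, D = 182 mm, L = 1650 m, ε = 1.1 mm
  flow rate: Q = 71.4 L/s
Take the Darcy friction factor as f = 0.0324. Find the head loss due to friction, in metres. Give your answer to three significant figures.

h_f ≈ 113 m

V = 4Q/(πD²) = 4·0.0714/(π·0.182²) = 2.745 m/s
h_f = f(L/D)V²/(2g) = 0.03240·(1650/0.182)·2.745²/(2·9.81) = 112.8 m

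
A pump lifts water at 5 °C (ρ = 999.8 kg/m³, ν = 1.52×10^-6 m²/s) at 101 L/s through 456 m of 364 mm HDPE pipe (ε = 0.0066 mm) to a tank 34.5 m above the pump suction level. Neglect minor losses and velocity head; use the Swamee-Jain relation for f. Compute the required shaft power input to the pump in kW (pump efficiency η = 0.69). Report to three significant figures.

V = 4Q/(πD²) = 0.9706 m/s; Re = 2.32×10^5; ε/D = 1.81×10^-5; f = 0.01527
h_f = f(L/D)V²/2g = 0.9184 m
Total head H = z + h_f = 34.5 + 0.9184 = 35.42 m
P_hyd = ρgQH = 999.8·9.81·0.101·35.42 = 35.09 kW
P_shaft = P_hyd/η = 35.09/0.69 = 50.85 kW

P_shaft ≈ 50.8 kW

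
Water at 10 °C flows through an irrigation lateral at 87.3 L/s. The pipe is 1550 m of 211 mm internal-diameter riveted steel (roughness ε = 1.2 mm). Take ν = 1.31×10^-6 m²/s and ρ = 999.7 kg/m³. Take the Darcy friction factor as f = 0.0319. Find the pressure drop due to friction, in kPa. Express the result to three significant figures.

Δp ≈ 730 kPa

V = 4Q/(πD²) = 4·0.0873/(π·0.211²) = 2.497 m/s
h_f = f(L/D)V²/(2g) = 0.03190·(1550/0.211)·2.497²/(2·9.81) = 74.45 m
Δp = ρg·h_f = 999.7·9.81·74.45 = 730.1 kPa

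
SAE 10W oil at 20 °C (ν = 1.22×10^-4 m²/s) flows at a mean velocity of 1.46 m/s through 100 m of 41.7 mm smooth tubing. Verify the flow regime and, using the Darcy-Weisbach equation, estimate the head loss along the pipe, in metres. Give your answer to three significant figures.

h_f ≈ 33.4 m

Re = VD/ν = 1.46·0.04170/1.22×10^-4 = 499 → laminar (Re < 2300)
f = 64/Re = 0.1282
h_f = f(L/D)V²/(2g) = 0.1282·(100/0.04170)·1.46²/(2·9.81) = 33.41 m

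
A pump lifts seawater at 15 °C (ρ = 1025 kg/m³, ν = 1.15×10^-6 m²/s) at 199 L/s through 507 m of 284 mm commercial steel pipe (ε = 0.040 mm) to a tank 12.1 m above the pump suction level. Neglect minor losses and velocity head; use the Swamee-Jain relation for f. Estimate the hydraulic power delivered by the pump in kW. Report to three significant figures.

V = 4Q/(πD²) = 3.141 m/s; Re = 7.76×10^5; ε/D = 1.41×10^-4; f = 0.01434
h_f = f(L/D)V²/2g = 12.88 m
Total head H = z + h_f = 12.1 + 12.88 = 24.98 m
P_hyd = ρgQH = 1025·9.81·0.199·24.98 = 49.98 kW

P_hyd ≈ 50.0 kW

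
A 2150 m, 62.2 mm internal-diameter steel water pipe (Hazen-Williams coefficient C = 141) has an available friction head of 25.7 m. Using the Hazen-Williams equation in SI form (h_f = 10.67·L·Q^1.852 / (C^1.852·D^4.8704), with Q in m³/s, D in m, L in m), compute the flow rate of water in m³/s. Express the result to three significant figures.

Q ≈ 0.00242 m³/s

Rearranging: Q = [h_f·C^1.852·D^4.8704 / (10.67·L)]^(1/1.852)
Q = [25.7·141^1.852·0.0622^4.8704 / (10.67·2150)]^0.540 = 0.002420 m³/s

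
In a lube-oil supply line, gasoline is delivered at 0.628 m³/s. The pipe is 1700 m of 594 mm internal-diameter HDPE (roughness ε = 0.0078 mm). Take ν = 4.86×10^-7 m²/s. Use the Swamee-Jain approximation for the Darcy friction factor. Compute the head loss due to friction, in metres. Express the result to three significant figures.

V = 4Q/(πD²) = 4·0.628/(π·0.594²) = 2.266 m/s
Re = VD/ν = 2.266·0.594/4.86×10^-7 = 2.77×10^6 → turbulent
ε/D = 0.0078/594 = 1.31×10^-5
Swamee-Jain: f = 0.01043
h_f = f(L/D)V²/(2g) = 0.01043·(1700/0.594)·2.266²/(2·9.81) = 7.811 m

h_f ≈ 7.81 m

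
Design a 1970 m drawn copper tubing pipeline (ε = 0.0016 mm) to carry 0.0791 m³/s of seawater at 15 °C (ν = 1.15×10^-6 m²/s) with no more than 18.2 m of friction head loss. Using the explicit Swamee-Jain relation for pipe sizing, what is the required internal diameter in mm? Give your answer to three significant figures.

Swamee-Jain (Type III): D = 0.66·[ε^1.25·(LQ²/(gh_f))^4.75 + ν·Q^9.4·(L/(gh_f))^5.2]^0.04
LQ²/(gh_f) = 0.06904; L/(gh_f) = 11.03
Term 1 = ε^1.25·(…)^4.75 = 1.74×10^-13; Term 2 = ν·Q^9.4·(…)^5.2 = 1.34×10^-11
D = 0.66·(1.74×10^-13 + 1.34×10^-11)^0.04 = 0.2425 m = 243 mm
Check: V = 1.71 m/s, Re = 3.61×10^5, f = 0.01397, h_f = 17.0 m ≈ 18.2 m ✓

D ≈ 243 mm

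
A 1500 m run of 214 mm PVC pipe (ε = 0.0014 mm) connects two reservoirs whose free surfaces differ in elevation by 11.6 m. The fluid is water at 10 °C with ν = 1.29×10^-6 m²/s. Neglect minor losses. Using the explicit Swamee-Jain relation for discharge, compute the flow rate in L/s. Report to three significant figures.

Q ≈ 52.7 L/s

Swamee-Jain (Type II): Q = -0.965·√(gD⁵h_f/L)·ln[ε/(3.7D) + √(3.17ν²L/(gD³h_f))]
√(gD⁵h_f/L) = √(9.81·0.214⁵·11.6/1500) = 0.005835
ε/(3.7D) = 1.77×10^-6; √(3.17ν²L/(gD³h_f)) = 8.42×10^-5
Q = -0.965·0.005835·ln(8.600×10^-5) = 0.05271 m³/s
Check: V = 1.47 m/s, Re = 2.43×10^5, f = 0.01503, h_f = 11.5 m ≈ 11.6 m ✓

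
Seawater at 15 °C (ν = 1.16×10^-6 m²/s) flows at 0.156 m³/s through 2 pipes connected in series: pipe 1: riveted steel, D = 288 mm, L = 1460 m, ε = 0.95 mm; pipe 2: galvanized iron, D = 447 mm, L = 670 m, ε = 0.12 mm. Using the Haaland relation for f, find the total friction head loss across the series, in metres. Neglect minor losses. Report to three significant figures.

Pipe 1: V = 2.395 m/s, Re = 5.95×10^5, ε/D = 0.00330, f = 0.02712, h_1 = f(L/D)V²/2g = 40.19 m
Pipe 2: V = 0.9941 m/s, Re = 3.83×10^5, ε/D = 2.68×10^-4, f = 0.01622, h_2 = f(L/D)V²/2g = 1.225 m
Series → Q common, losses add: H = Σh = 41.41 m

H ≈ 41.4 m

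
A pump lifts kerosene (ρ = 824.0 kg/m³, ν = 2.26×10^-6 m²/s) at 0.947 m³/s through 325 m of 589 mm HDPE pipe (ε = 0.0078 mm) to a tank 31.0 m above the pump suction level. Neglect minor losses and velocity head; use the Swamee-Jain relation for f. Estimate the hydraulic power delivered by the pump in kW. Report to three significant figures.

V = 4Q/(πD²) = 3.476 m/s; Re = 9.06×10^5; ε/D = 1.32×10^-5; f = 0.01211
h_f = f(L/D)V²/2g = 4.113 m
Total head H = z + h_f = 31.0 + 4.113 = 35.11 m
P_hyd = ρgQH = 824.0·9.81·0.947·35.11 = 268.8 kW

P_hyd ≈ 269 kW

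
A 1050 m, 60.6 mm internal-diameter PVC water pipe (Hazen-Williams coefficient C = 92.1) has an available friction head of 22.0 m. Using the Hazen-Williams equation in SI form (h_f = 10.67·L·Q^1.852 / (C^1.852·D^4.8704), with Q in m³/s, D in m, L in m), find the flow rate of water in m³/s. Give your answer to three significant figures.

Q ≈ 0.00200 m³/s

Rearranging: Q = [h_f·C^1.852·D^4.8704 / (10.67·L)]^(1/1.852)
Q = [22.0·92.1^1.852·0.0606^4.8704 / (10.67·1050)]^0.540 = 0.001999 m³/s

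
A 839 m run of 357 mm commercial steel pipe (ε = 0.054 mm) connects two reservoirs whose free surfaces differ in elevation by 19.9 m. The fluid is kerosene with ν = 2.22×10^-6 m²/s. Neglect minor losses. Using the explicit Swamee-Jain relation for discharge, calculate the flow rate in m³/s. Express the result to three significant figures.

Swamee-Jain (Type II): Q = -0.965·√(gD⁵h_f/L)·ln[ε/(3.7D) + √(3.17ν²L/(gD³h_f))]
√(gD⁵h_f/L) = √(9.81·0.357⁵·19.9/839) = 0.03673
ε/(3.7D) = 4.09×10^-5; √(3.17ν²L/(gD³h_f)) = 3.84×10^-5
Q = -0.965·0.03673·ln(7.930×10^-5) = 0.3347 m³/s
Check: V = 3.34 m/s, Re = 5.38×10^5, f = 0.01493, h_f = 20.0 m ≈ 19.9 m ✓

Q ≈ 0.335 m³/s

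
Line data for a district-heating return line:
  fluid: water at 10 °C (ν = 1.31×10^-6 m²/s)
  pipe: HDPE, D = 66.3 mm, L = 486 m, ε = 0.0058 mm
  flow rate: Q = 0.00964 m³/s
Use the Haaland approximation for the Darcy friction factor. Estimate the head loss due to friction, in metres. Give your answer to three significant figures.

V = 4Q/(πD²) = 4·0.00964/(π·0.0663²) = 2.792 m/s
Re = VD/ν = 2.792·0.0663/1.31×10^-6 = 1.41×10^5 → turbulent
ε/D = 0.0058/66.3 = 8.75×10^-5
Haaland: f = 0.01708
h_f = f(L/D)V²/(2g) = 0.01708·(486/0.0663)·2.792²/(2·9.81) = 49.76 m

h_f ≈ 49.8 m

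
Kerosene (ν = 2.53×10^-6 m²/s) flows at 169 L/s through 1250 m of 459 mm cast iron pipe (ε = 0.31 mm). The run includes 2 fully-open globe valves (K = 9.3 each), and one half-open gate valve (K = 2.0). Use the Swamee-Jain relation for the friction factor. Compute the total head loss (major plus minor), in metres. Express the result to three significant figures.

V = 4Q/(πD²) = 1.021 m/s; V²/2g = 0.05317 m
Re = 1.85×10^5, ε/D = 6.75×10^-4 → f = 0.01992 (Swamee-Jain)
Major: h_f = f(L/D)·V²/2g = 0.01992·2723·0.05317 = 2.884 m
Minor: ΣK = 20.6; h_m = ΣK·V²/2g = 1.095 m
Total H_L = 2.884 + 1.095 = 3.980 m

H_L ≈ 3.98 m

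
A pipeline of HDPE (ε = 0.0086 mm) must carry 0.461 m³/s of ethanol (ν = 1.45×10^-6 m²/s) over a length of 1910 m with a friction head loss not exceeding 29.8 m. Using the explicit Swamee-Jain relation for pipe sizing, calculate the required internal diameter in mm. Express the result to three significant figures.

Swamee-Jain (Type III): D = 0.66·[ε^1.25·(LQ²/(gh_f))^4.75 + ν·Q^9.4·(L/(gh_f))^5.2]^0.04
LQ²/(gh_f) = 1.389; L/(gh_f) = 6.534
Term 1 = ε^1.25·(…)^4.75 = 2.21×10^-6; Term 2 = ν·Q^9.4·(…)^5.2 = 1.73×10^-5
D = 0.66·(2.21×10^-6 + 1.73×10^-5)^0.04 = 0.4277 m = 428 mm
Check: V = 3.21 m/s, Re = 9.46×10^5, f = 0.01218, h_f = 28.5 m ≈ 29.8 m ✓

D ≈ 428 mm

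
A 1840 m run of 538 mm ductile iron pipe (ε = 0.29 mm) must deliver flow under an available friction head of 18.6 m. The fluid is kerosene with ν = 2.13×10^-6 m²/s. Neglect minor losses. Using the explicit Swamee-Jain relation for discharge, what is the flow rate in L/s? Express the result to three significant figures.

Swamee-Jain (Type II): Q = -0.965·√(gD⁵h_f/L)·ln[ε/(3.7D) + √(3.17ν²L/(gD³h_f))]
√(gD⁵h_f/L) = √(9.81·0.538⁵·18.6/1840) = 0.06686
ε/(3.7D) = 1.46×10^-4; √(3.17ν²L/(gD³h_f)) = 3.05×10^-5
Q = -0.965·0.06686·ln(1.762×10^-4) = 0.5577 m³/s
Check: V = 2.45 m/s, Re = 6.20×10^5, f = 0.01785, h_f = 18.7 m ≈ 18.6 m ✓

Q ≈ 558 L/s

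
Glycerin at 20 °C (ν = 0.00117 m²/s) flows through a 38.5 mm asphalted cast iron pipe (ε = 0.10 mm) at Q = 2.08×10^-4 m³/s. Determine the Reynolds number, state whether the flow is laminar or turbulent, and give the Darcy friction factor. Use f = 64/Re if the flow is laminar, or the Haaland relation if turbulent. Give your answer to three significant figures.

Re ≈ 5.88; laminar; f = 64/Re ≈ 10.9

V = 4Q/(πD²) = 0.1787 m/s
Re = VD/ν = 0.1787·0.0385/0.00117 = 5.88
Re < 2300 → laminar → f = 64/Re = 10.89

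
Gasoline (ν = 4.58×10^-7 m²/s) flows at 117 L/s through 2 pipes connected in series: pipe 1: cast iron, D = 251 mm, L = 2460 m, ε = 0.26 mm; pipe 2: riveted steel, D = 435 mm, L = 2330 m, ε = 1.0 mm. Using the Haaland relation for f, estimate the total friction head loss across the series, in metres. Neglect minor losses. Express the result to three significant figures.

H ≈ 60.1 m

Pipe 1: V = 2.365 m/s, Re = 1.30×10^6, ε/D = 0.00104, f = 0.02005, h_1 = f(L/D)V²/2g = 55.99 m
Pipe 2: V = 0.7873 m/s, Re = 7.48×10^5, ε/D = 0.00230, f = 0.02456, h_2 = f(L/D)V²/2g = 4.155 m
Series → Q common, losses add: H = Σh = 60.14 m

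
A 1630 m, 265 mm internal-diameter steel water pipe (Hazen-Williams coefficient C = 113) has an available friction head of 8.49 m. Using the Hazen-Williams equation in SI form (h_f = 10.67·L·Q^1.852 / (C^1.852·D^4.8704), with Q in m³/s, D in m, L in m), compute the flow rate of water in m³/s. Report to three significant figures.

Q ≈ 0.0560 m³/s

Rearranging: Q = [h_f·C^1.852·D^4.8704 / (10.67·L)]^(1/1.852)
Q = [8.49·113^1.852·0.265^4.8704 / (10.67·1630)]^0.540 = 0.05601 m³/s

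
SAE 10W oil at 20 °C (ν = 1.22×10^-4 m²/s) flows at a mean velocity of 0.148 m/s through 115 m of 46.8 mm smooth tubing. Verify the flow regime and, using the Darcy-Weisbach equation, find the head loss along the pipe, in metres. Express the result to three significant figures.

h_f ≈ 3.09 m

Re = VD/ν = 0.148·0.04680/1.22×10^-4 = 56.8 → laminar (Re < 2300)
f = 64/Re = 1.127
h_f = f(L/D)V²/(2g) = 1.127·(115/0.04680)·0.148²/(2·9.81) = 3.092 m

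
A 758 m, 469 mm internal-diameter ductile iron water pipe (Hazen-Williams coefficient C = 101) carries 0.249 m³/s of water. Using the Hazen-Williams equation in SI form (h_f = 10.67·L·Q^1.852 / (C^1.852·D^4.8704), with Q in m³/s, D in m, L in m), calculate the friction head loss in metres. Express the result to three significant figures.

h_f ≈ 4.78 m

h_f = 10.67·758·0.249^1.852 / (101^1.852·0.469^4.8704) = 4.777 m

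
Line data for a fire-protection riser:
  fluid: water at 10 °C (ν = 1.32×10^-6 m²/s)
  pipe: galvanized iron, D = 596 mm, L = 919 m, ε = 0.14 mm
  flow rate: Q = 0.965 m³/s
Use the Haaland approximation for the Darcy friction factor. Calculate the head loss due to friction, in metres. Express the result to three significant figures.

h_f ≈ 13.8 m

V = 4Q/(πD²) = 4·0.965/(π·0.596²) = 3.459 m/s
Re = VD/ν = 3.459·0.596/1.32×10^-6 = 1.56×10^6 → turbulent
ε/D = 0.14/596 = 2.35×10^-4
Haaland: f = 0.01472
h_f = f(L/D)V²/(2g) = 0.01472·(919/0.596)·3.459²/(2·9.81) = 13.84 m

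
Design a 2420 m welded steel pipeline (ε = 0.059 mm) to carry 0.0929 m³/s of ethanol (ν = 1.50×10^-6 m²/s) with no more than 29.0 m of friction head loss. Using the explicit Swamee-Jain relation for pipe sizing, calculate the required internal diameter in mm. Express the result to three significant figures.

D ≈ 254 mm

Swamee-Jain (Type III): D = 0.66·[ε^1.25·(LQ²/(gh_f))^4.75 + ν·Q^9.4·(L/(gh_f))^5.2]^0.04
LQ²/(gh_f) = 0.07341; L/(gh_f) = 8.506
Term 1 = ε^1.25·(…)^4.75 = 2.12×10^-11; Term 2 = ν·Q^9.4·(…)^5.2 = 2.04×10^-11
D = 0.66·(2.12×10^-11 + 2.04×10^-11)^0.04 = 0.2537 m = 254 mm
Check: V = 1.84 m/s, Re = 3.11×10^5, f = 0.01651, h_f = 27.1 m ≈ 29.0 m ✓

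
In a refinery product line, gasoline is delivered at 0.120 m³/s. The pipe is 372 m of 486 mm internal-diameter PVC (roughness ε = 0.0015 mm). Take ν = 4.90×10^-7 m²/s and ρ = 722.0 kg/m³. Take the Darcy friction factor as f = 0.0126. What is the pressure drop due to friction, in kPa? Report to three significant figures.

Δp ≈ 1.46 kPa

V = 4Q/(πD²) = 4·0.120/(π·0.486²) = 0.6469 m/s
h_f = f(L/D)V²/(2g) = 0.01260·(372/0.486)·0.6469²/(2·9.81) = 0.2057 m
Δp = ρg·h_f = 722.0·9.81·0.2057 = 1.457 kPa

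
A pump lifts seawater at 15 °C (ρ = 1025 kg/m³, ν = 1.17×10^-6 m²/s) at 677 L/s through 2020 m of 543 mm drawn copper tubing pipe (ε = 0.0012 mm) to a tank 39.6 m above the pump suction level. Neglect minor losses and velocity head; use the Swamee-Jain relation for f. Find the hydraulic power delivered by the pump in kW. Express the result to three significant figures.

V = 4Q/(πD²) = 2.923 m/s; Re = 1.36×10^6; ε/D = 2.21×10^-6; f = 0.01110
h_f = f(L/D)V²/2g = 17.99 m
Total head H = z + h_f = 39.6 + 17.99 = 57.59 m
P_hyd = ρgQH = 1025·9.81·0.677·57.59 = 392.0 kW

P_hyd ≈ 392 kW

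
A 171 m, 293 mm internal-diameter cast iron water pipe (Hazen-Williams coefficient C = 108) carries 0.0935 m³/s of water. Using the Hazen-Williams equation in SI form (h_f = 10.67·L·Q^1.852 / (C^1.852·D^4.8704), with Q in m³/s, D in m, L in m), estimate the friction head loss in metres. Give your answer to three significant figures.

h_f ≈ 1.53 m

h_f = 10.67·171·0.0935^1.852 / (108^1.852·0.293^4.8704) = 1.534 m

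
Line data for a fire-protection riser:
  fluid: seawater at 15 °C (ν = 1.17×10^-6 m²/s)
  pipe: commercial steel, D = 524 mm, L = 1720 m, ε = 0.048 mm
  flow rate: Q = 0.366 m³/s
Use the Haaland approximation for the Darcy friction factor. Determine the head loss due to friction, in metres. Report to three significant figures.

h_f ≈ 6.52 m

V = 4Q/(πD²) = 4·0.366/(π·0.524²) = 1.697 m/s
Re = VD/ν = 1.697·0.524/1.17×10^-6 = 7.60×10^5 → turbulent
ε/D = 0.048/524 = 9.16×10^-5
Haaland: f = 0.01354
h_f = f(L/D)V²/(2g) = 0.01354·(1720/0.524)·1.697²/(2·9.81) = 6.523 m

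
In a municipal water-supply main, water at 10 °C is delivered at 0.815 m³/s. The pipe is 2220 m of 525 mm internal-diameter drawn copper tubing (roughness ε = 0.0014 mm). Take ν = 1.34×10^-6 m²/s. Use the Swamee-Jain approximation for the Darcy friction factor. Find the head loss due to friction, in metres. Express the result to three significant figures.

V = 4Q/(πD²) = 4·0.815/(π·0.525²) = 3.765 m/s
Re = VD/ν = 3.765·0.525/1.34×10^-6 = 1.48×10^6 → turbulent
ε/D = 0.0014/525 = 2.67×10^-6
Swamee-Jain: f = 0.01097
h_f = f(L/D)V²/(2g) = 0.01097·(2220/0.525)·3.765²/(2·9.81) = 33.51 m

h_f ≈ 33.5 m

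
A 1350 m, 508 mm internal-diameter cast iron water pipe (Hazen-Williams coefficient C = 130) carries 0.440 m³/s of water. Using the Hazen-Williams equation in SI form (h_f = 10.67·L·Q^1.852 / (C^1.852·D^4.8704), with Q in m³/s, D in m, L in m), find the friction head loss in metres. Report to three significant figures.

h_f = 10.67·1350·0.440^1.852 / (130^1.852·0.508^4.8704) = 10.37 m

h_f ≈ 10.4 m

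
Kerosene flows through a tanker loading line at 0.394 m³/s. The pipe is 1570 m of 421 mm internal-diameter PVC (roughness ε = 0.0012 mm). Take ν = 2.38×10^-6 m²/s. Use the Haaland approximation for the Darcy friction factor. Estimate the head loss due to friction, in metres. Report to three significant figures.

V = 4Q/(πD²) = 4·0.394/(π·0.421²) = 2.830 m/s
Re = VD/ν = 2.830·0.421/2.38×10^-6 = 5.01×10^5 → turbulent
ε/D = 0.0012/421 = 2.85×10^-6
Haaland: f = 0.01309
h_f = f(L/D)V²/(2g) = 0.01309·(1570/0.421)·2.830²/(2·9.81) = 19.93 m

h_f ≈ 19.9 m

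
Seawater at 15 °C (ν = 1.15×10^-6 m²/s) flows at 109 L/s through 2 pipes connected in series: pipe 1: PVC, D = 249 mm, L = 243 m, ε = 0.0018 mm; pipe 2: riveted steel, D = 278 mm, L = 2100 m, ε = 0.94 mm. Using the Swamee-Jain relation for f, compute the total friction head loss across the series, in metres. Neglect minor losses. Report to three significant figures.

Pipe 1: V = 2.238 m/s, Re = 4.85×10^5, ε/D = 7.23×10^-6, f = 0.01328, h_1 = f(L/D)V²/2g = 3.309 m
Pipe 2: V = 1.796 m/s, Re = 4.34×10^5, ε/D = 0.00338, f = 0.02747, h_2 = f(L/D)V²/2g = 34.11 m
Series → Q common, losses add: H = Σh = 37.42 m

H ≈ 37.4 m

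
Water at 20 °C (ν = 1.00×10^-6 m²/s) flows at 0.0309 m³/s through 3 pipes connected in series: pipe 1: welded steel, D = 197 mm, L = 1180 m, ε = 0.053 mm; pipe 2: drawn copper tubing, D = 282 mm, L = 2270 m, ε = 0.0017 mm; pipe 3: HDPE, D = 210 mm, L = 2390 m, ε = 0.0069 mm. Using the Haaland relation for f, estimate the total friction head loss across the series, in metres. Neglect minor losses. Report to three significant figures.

H ≈ 14.4 m

Pipe 1: V = 1.014 m/s, Re = 2.00×10^5, ε/D = 2.69×10^-4, f = 0.01732, h_1 = f(L/D)V²/2g = 5.434 m
Pipe 2: V = 0.4947 m/s, Re = 1.40×10^5, ε/D = 6.03×10^-6, f = 0.01667, h_2 = f(L/D)V²/2g = 1.674 m
Pipe 3: V = 0.8921 m/s, Re = 1.87×10^5, ε/D = 3.29×10^-5, f = 0.01590, h_3 = f(L/D)V²/2g = 7.341 m
Series → Q common, losses add: H = Σh = 14.45 m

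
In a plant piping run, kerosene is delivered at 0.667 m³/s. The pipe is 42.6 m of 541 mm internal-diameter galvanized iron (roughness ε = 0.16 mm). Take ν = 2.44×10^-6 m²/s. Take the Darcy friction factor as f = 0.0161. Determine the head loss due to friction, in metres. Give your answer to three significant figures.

V = 4Q/(πD²) = 4·0.667/(π·0.541²) = 2.902 m/s
h_f = f(L/D)V²/(2g) = 0.01610·(42.6/0.541)·2.902²/(2·9.81) = 0.5440 m

h_f ≈ 0.544 m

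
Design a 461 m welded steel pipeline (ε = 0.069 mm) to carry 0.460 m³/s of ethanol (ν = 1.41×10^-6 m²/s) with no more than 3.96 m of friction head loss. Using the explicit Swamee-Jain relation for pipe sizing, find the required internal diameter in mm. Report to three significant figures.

Swamee-Jain (Type III): D = 0.66·[ε^1.25·(LQ²/(gh_f))^4.75 + ν·Q^9.4·(L/(gh_f))^5.2]^0.04
LQ²/(gh_f) = 2.511; L/(gh_f) = 11.87
Term 1 = ε^1.25·(…)^4.75 = 4.99×10^-4; Term 2 = ν·Q^9.4·(…)^5.2 = 3.68×10^-4
D = 0.66·(4.99×10^-4 + 3.68×10^-4)^0.04 = 0.4978 m = 498 mm
Check: V = 2.36 m/s, Re = 8.34×10^5, f = 0.01423, h_f = 3.75 m ≈ 3.96 m ✓

D ≈ 498 mm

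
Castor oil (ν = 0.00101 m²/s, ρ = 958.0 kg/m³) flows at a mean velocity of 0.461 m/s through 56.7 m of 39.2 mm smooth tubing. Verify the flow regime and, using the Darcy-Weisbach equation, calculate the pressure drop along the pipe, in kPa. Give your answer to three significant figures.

Δp ≈ 527 kPa

Re = VD/ν = 0.461·0.03920/0.00101 = 17.9 → laminar (Re < 2300)
f = 64/Re = 3.577
h_f = f(L/D)V²/(2g) = 3.577·(56.7/0.03920)·0.461²/(2·9.81) = 56.04 m
Δp = ρg·h_f = 958.0·9.81·56.04 = 526.7 kPa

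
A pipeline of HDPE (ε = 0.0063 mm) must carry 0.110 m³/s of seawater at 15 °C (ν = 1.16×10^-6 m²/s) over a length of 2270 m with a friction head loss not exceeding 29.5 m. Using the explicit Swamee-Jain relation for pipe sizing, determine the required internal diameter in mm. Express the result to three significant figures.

D ≈ 257 mm

Swamee-Jain (Type III): D = 0.66·[ε^1.25·(LQ²/(gh_f))^4.75 + ν·Q^9.4·(L/(gh_f))^5.2]^0.04
LQ²/(gh_f) = 0.09491; L/(gh_f) = 7.844
Term 1 = ε^1.25·(…)^4.75 = 4.38×10^-12; Term 2 = ν·Q^9.4·(…)^5.2 = 5.07×10^-11
D = 0.66·(4.38×10^-12 + 5.07×10^-11)^0.04 = 0.2566 m = 257 mm
Check: V = 2.13 m/s, Re = 4.71×10^5, f = 0.01360, h_f = 27.8 m ≈ 29.5 m ✓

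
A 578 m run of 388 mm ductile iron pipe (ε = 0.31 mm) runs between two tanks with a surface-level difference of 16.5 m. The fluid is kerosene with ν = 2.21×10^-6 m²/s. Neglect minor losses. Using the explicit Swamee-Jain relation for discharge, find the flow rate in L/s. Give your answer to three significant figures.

Swamee-Jain (Type II): Q = -0.965·√(gD⁵h_f/L)·ln[ε/(3.7D) + √(3.17ν²L/(gD³h_f))]
√(gD⁵h_f/L) = √(9.81·0.388⁵·16.5/578) = 0.04962
ε/(3.7D) = 2.16×10^-4; √(3.17ν²L/(gD³h_f)) = 3.08×10^-5
Q = -0.965·0.04962·ln(2.467×10^-4) = 0.3978 m³/s
Check: V = 3.36 m/s, Re = 5.91×10^5, f = 0.01932, h_f = 16.6 m ≈ 16.5 m ✓

Q ≈ 398 L/s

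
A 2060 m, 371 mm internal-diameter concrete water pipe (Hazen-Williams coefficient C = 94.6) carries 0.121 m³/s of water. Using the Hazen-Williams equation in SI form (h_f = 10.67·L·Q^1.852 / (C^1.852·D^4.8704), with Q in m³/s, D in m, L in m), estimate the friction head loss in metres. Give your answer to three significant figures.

h_f ≈ 12.1 m

h_f = 10.67·2060·0.121^1.852 / (94.6^1.852·0.371^4.8704) = 12.06 m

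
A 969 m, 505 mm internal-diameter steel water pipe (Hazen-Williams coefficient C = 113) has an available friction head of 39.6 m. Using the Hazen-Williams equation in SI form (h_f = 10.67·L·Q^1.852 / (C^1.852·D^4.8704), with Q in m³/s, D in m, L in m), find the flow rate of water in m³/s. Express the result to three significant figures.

Q ≈ 0.929 m³/s

Rearranging: Q = [h_f·C^1.852·D^4.8704 / (10.67·L)]^(1/1.852)
Q = [39.6·113^1.852·0.505^4.8704 / (10.67·969)]^0.540 = 0.9286 m³/s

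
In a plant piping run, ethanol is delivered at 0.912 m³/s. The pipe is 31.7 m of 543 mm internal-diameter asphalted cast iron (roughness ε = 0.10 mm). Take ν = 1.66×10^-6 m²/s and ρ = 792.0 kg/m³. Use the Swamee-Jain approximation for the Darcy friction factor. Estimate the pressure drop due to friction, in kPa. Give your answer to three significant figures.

V = 4Q/(πD²) = 4·0.912/(π·0.543²) = 3.938 m/s
Re = VD/ν = 3.938·0.543/1.66×10^-6 = 1.29×10^6 → turbulent
ε/D = 0.10/543 = 1.84×10^-4
Swamee-Jain: f = 0.01439
h_f = f(L/D)V²/(2g) = 0.01439·(31.7/0.543)·3.938²/(2·9.81) = 0.6642 m
Δp = ρg·h_f = 792.0·9.81·0.6642 = 5.161 kPa

Δp ≈ 5.16 kPa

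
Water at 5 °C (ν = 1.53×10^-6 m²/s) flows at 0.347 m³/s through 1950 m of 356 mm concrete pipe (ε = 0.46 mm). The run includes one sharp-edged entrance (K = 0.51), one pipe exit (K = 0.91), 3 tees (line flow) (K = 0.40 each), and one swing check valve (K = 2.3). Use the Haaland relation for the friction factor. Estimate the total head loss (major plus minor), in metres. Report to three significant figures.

V = 4Q/(πD²) = 3.486 m/s; V²/2g = 0.6194 m
Re = 8.11×10^5, ε/D = 0.00129 → f = 0.02123 (Haaland)
Major: h_f = f(L/D)·V²/2g = 0.02123·5478·0.6194 = 72.05 m
Minor: ΣK = 4.92; h_m = ΣK·V²/2g = 3.048 m
Total H_L = 72.05 + 3.048 = 75.09 m

H_L ≈ 75.1 m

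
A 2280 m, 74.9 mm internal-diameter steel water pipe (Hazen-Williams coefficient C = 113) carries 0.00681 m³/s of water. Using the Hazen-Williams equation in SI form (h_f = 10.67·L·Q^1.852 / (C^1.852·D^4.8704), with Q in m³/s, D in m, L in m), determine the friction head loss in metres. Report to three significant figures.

h_f = 10.67·2280·0.00681^1.852 / (113^1.852·0.0749^4.8704) = 112.9 m

h_f ≈ 113 m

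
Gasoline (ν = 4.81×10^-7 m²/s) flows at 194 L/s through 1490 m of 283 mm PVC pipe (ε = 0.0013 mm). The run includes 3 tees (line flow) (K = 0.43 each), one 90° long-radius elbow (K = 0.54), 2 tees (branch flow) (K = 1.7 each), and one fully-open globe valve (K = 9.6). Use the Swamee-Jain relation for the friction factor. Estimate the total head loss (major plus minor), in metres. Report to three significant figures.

H_L ≈ 34.5 m

V = 4Q/(πD²) = 3.084 m/s; V²/2g = 0.4848 m
Re = 1.81×10^6, ε/D = 4.59×10^-6 → f = 0.01069 (Swamee-Jain)
Major: h_f = f(L/D)·V²/2g = 0.01069·5265·0.4848 = 27.29 m
Minor: ΣK = 14.8; h_m = ΣK·V²/2g = 7.190 m
Total H_L = 27.29 + 7.190 = 34.48 m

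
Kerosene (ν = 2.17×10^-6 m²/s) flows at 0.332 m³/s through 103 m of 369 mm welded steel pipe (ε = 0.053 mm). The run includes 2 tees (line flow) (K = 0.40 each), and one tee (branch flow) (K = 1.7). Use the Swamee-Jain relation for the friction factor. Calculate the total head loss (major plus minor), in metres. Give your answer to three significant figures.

H_L ≈ 3.27 m

V = 4Q/(πD²) = 3.105 m/s; V²/2g = 0.4912 m
Re = 5.28×10^5, ε/D = 1.44×10^-4 → f = 0.01487 (Swamee-Jain)
Major: h_f = f(L/D)·V²/2g = 0.01487·279.1·0.4912 = 2.039 m
Minor: ΣK = 2.50; h_m = ΣK·V²/2g = 1.228 m
Total H_L = 2.039 + 1.228 = 3.267 m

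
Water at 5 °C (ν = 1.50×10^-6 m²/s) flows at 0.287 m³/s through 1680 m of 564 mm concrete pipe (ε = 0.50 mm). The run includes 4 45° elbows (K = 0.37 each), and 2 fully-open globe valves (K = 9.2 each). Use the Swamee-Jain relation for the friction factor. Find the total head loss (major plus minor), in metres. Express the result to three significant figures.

H_L ≈ 5.33 m

V = 4Q/(πD²) = 1.149 m/s; V²/2g = 0.06726 m
Re = 4.32×10^5, ε/D = 8.87×10^-4 → f = 0.01995 (Swamee-Jain)
Major: h_f = f(L/D)·V²/2g = 0.01995·2979·0.06726 = 3.996 m
Minor: ΣK = 19.9; h_m = ΣK·V²/2g = 1.337 m
Total H_L = 3.996 + 1.337 = 5.334 m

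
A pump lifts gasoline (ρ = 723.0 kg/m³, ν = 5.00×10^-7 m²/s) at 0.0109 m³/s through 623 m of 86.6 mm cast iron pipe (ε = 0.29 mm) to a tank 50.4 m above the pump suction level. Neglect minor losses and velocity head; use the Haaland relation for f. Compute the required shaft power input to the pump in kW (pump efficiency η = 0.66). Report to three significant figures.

P_shaft ≈ 9.93 kW

V = 4Q/(πD²) = 1.851 m/s; Re = 3.21×10^5; ε/D = 0.00335; f = 0.02740
h_f = f(L/D)V²/2g = 34.40 m
Total head H = z + h_f = 50.4 + 34.40 = 84.80 m
P_hyd = ρgQH = 723.0·9.81·0.0109·84.80 = 6.556 kW
P_shaft = P_hyd/η = 6.556/0.66 = 9.934 kW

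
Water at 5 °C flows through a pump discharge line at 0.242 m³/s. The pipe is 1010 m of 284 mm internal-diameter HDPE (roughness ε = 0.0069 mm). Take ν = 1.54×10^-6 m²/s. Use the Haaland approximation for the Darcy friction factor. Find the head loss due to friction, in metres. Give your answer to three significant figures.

V = 4Q/(πD²) = 4·0.242/(π·0.284²) = 3.820 m/s
Re = VD/ν = 3.820·0.284/1.54×10^-6 = 7.05×10^5 → turbulent
ε/D = 0.0069/284 = 2.43×10^-5
Haaland: f = 0.01266
h_f = f(L/D)V²/(2g) = 0.01266·(1010/0.284)·3.820²/(2·9.81) = 33.50 m

h_f ≈ 33.5 m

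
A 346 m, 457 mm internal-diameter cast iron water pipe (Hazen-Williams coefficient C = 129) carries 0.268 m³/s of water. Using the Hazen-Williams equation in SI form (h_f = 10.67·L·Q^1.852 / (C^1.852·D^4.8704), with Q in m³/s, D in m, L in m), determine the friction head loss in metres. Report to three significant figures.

h_f = 10.67·346·0.268^1.852 / (129^1.852·0.457^4.8704) = 1.802 m

h_f ≈ 1.80 m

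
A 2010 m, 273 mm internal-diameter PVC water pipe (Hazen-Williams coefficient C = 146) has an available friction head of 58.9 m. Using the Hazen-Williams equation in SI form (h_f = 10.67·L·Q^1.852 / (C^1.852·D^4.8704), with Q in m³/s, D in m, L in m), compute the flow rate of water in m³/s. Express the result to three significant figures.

Rearranging: Q = [h_f·C^1.852·D^4.8704 / (10.67·L)]^(1/1.852)
Q = [58.9·146^1.852·0.273^4.8704 / (10.67·2010)]^0.540 = 0.1989 m³/s

Q ≈ 0.199 m³/s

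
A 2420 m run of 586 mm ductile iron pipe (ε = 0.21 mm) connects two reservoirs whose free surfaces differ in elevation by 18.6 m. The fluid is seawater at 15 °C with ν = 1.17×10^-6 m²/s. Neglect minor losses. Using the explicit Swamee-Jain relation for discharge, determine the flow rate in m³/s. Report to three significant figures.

Swamee-Jain (Type II): Q = -0.965·√(gD⁵h_f/L)·ln[ε/(3.7D) + √(3.17ν²L/(gD³h_f))]
√(gD⁵h_f/L) = √(9.81·0.586⁵·18.6/2420) = 0.07218
ε/(3.7D) = 9.69×10^-5; √(3.17ν²L/(gD³h_f)) = 1.69×10^-5
Q = -0.965·0.07218·ln(1.138×10^-4) = 0.6326 m³/s
Check: V = 2.35 m/s, Re = 1.17×10^6, f = 0.01616, h_f = 18.7 m ≈ 18.6 m ✓

Q ≈ 0.633 m³/s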